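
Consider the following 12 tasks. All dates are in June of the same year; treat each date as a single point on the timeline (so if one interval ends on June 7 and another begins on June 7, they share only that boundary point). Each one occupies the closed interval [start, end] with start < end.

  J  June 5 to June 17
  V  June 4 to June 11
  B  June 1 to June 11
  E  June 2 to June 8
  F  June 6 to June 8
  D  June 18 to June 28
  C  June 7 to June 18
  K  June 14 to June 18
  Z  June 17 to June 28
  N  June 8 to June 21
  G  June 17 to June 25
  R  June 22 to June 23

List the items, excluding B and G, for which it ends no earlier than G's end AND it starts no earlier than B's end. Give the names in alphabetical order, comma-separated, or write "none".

Conditions: its end is no earlier than G's end (X.end >= June 25) AND its start is no earlier than B's end (X.start >= June 11).
C: end June 18 >= June 25? ✗; start June 7 >= June 11? ✗ → no.
D: end June 28 >= June 25? ✓; start June 18 >= June 11? ✓ → yes.
E: end June 8 >= June 25? ✗; start June 2 >= June 11? ✗ → no.
F: end June 8 >= June 25? ✗; start June 6 >= June 11? ✗ → no.
J: end June 17 >= June 25? ✗; start June 5 >= June 11? ✗ → no.
K: end June 18 >= June 25? ✗; start June 14 >= June 11? ✓ → no.
N: end June 21 >= June 25? ✗; start June 8 >= June 11? ✗ → no.
R: end June 23 >= June 25? ✗; start June 22 >= June 11? ✓ → no.
V: end June 11 >= June 25? ✗; start June 4 >= June 11? ✗ → no.
Z: end June 28 >= June 25? ✓; start June 17 >= June 11? ✓ → yes.
Result: D, Z.

D, Z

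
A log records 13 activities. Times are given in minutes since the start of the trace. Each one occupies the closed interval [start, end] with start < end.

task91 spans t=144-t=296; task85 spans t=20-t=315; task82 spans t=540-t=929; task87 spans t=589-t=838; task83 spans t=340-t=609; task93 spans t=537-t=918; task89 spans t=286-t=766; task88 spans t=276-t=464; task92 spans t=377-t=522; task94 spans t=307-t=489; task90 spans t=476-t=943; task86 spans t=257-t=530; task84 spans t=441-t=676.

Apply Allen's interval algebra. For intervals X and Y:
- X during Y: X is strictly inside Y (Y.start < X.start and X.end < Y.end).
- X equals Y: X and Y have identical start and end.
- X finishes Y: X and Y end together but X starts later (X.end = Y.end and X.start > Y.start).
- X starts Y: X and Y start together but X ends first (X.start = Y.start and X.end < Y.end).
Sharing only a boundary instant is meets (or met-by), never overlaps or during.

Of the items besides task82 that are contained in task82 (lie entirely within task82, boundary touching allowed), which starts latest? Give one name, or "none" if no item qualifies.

task87

Target task82 = [t=540, t=929].
task83 [t=340, t=609] → overlaps → excluded.
task84 [t=441, t=676] → overlaps → excluded.
task85 [t=20, t=315] → before → excluded.
task86 [t=257, t=530] → before → excluded.
task87 [t=589, t=838] → during → candidate.
task88 [t=276, t=464] → before → excluded.
task89 [t=286, t=766] → overlaps → excluded.
task90 [t=476, t=943] → contains → excluded.
task91 [t=144, t=296] → before → excluded.
task92 [t=377, t=522] → before → excluded.
task93 [t=537, t=918] → overlaps → excluded.
task94 [t=307, t=489] → before → excluded.
Among candidates, latest start is t=589 → task87.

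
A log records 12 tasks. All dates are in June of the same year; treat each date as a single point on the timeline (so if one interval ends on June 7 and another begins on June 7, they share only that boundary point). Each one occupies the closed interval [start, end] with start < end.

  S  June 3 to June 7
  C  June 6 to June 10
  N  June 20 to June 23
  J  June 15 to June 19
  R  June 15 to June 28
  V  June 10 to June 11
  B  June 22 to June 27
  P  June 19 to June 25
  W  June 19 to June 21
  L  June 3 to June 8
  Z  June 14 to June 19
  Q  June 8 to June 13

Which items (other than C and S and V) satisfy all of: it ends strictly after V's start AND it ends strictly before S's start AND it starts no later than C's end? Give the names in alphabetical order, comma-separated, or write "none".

Conditions: its end is strictly after V's start (X.end > June 10) AND its end is strictly before S's start (X.end < June 3) AND its start is no later than C's end (X.start <= June 10).
B: end June 27 > June 10? ✓; end June 27 < June 3? ✗; start June 22 <= June 10? ✗ → no.
J: end June 19 > June 10? ✓; end June 19 < June 3? ✗; start June 15 <= June 10? ✗ → no.
L: end June 8 > June 10? ✗; end June 8 < June 3? ✗; start June 3 <= June 10? ✓ → no.
N: end June 23 > June 10? ✓; end June 23 < June 3? ✗; start June 20 <= June 10? ✗ → no.
P: end June 25 > June 10? ✓; end June 25 < June 3? ✗; start June 19 <= June 10? ✗ → no.
Q: end June 13 > June 10? ✓; end June 13 < June 3? ✗; start June 8 <= June 10? ✓ → no.
R: end June 28 > June 10? ✓; end June 28 < June 3? ✗; start June 15 <= June 10? ✗ → no.
W: end June 21 > June 10? ✓; end June 21 < June 3? ✗; start June 19 <= June 10? ✗ → no.
Z: end June 19 > June 10? ✓; end June 19 < June 3? ✗; start June 14 <= June 10? ✗ → no.
Result: none.

none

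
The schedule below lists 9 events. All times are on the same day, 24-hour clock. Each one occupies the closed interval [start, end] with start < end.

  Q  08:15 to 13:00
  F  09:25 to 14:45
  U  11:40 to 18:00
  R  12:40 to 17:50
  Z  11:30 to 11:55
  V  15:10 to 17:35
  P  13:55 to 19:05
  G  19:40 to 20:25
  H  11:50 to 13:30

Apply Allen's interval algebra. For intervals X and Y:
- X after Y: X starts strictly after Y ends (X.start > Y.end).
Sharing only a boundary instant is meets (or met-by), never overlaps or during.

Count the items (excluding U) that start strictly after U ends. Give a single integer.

1

Target U = [11:40, 18:00].
F [09:25, 14:45] → overlaps → no.
G [19:40, 20:25] → after → counts.
H [11:50, 13:30] → during → no.
P [13:55, 19:05] → overlapped-by → no.
Q [08:15, 13:00] → overlaps → no.
R [12:40, 17:50] → during → no.
V [15:10, 17:35] → during → no.
Z [11:30, 11:55] → overlaps → no.
Total: 1.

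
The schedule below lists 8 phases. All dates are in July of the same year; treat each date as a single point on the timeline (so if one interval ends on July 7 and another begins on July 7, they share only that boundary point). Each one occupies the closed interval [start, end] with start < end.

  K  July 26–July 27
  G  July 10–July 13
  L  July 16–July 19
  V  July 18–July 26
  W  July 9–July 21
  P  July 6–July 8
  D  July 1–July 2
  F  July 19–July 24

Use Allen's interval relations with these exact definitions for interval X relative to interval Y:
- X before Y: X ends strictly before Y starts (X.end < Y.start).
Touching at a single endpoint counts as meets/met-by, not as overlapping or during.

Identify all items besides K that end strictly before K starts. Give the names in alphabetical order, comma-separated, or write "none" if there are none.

D, F, G, L, P, W

Target K = [July 26, July 27].
D [July 1, July 2] → before → yes.
F [July 19, July 24] → before → yes.
G [July 10, July 13] → before → yes.
L [July 16, July 19] → before → yes.
P [July 6, July 8] → before → yes.
V [July 18, July 26] → meets → no.
W [July 9, July 21] → before → yes.
Result: D, F, G, L, P, W.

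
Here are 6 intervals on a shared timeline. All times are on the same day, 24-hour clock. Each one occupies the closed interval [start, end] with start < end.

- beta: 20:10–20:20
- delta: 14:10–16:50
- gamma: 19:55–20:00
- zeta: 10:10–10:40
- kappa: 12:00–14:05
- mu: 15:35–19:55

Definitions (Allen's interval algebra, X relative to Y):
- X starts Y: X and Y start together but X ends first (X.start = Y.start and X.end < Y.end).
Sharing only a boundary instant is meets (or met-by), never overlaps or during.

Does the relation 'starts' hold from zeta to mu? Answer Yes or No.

No

zeta = [10:10, 10:40], mu = [15:35, 19:55].
Actual relation of zeta to mu: before.
Asked whether 'starts' holds → No.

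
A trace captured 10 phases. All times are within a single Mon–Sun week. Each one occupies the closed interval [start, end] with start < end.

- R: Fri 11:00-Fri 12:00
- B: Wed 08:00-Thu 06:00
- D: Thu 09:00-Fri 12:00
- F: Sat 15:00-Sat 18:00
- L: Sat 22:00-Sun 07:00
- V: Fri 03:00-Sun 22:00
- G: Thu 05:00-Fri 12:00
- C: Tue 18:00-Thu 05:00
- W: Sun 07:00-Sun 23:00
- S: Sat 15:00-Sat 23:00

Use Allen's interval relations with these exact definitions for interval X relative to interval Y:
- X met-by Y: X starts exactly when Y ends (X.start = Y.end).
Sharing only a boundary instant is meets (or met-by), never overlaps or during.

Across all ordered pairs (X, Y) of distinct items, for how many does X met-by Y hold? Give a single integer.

Checking all 90 ordered pairs for relation 'met-by'; matching pairs in alphabetical order:
(G, C): G met-by C ✓
(W, L): W met-by L ✓
Count: 2.

2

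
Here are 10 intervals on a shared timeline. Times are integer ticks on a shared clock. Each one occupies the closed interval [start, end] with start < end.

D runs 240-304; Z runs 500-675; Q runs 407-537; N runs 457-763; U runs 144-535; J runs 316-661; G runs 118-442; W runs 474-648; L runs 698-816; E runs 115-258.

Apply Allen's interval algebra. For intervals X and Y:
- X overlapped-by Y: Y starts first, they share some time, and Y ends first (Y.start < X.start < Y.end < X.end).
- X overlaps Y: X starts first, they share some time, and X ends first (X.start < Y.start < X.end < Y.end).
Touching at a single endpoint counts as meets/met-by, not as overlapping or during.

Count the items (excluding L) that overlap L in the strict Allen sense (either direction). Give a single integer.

1

Target L = [698, 816].
D [240, 304] → before → no.
E [115, 258] → before → no.
G [118, 442] → before → no.
J [316, 661] → before → no.
N [457, 763] → overlaps → counts.
Q [407, 537] → before → no.
U [144, 535] → before → no.
W [474, 648] → before → no.
Z [500, 675] → before → no.
Total: 1.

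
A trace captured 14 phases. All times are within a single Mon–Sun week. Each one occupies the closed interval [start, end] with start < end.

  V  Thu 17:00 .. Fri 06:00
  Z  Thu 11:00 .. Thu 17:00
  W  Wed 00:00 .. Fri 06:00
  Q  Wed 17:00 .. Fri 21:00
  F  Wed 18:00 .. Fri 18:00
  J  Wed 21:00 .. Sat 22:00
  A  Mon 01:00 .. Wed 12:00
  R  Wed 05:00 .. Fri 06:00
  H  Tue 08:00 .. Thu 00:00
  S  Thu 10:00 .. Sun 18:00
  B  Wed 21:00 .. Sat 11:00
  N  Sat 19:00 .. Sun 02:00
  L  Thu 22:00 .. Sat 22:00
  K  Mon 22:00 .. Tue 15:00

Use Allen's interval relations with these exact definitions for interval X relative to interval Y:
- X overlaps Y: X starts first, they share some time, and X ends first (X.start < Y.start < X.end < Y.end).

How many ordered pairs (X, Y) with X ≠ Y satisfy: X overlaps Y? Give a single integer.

Checking all 182 ordered pairs for relation 'overlaps'; matching pairs in alphabetical order:
(A, H): A overlaps H ✓
(A, R): A overlaps R ✓
(A, W): A overlaps W ✓
(B, L): B overlaps L ✓
(B, S): B overlaps S ✓
(F, B): F overlaps B ✓
(F, J): F overlaps J ✓
(F, L): F overlaps L ✓
(F, S): F overlaps S ✓
(H, B): H overlaps B ✓
(H, F): H overlaps F ✓
(H, J): H overlaps J ✓
(H, Q): H overlaps Q ✓
(H, R): H overlaps R ✓
(H, W): H overlaps W ✓
(J, N): J overlaps N ✓
(J, S): J overlaps S ✓
(K, H): K overlaps H ✓
(L, N): L overlaps N ✓
(Q, B): Q overlaps B ✓
(Q, J): Q overlaps J ✓
(Q, L): Q overlaps L ✓
(Q, S): Q overlaps S ✓
(R, B): R overlaps B ✓
... plus 12 further pairs not listed.
Count: 36.

36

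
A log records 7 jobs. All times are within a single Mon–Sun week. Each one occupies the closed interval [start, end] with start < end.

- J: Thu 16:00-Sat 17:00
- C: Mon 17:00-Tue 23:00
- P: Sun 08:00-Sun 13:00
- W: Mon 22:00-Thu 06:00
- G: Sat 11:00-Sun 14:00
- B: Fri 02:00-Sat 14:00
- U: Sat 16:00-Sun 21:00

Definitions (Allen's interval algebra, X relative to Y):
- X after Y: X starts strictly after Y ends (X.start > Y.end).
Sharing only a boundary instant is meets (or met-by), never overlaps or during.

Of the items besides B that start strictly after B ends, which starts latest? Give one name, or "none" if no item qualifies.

P

Target B = [Fri 02:00, Sat 14:00].
C [Mon 17:00, Tue 23:00] → before → excluded.
G [Sat 11:00, Sun 14:00] → overlapped-by → excluded.
J [Thu 16:00, Sat 17:00] → contains → excluded.
P [Sun 08:00, Sun 13:00] → after → candidate.
U [Sat 16:00, Sun 21:00] → after → candidate.
W [Mon 22:00, Thu 06:00] → before → excluded.
Among candidates, latest start is Sun 08:00 → P.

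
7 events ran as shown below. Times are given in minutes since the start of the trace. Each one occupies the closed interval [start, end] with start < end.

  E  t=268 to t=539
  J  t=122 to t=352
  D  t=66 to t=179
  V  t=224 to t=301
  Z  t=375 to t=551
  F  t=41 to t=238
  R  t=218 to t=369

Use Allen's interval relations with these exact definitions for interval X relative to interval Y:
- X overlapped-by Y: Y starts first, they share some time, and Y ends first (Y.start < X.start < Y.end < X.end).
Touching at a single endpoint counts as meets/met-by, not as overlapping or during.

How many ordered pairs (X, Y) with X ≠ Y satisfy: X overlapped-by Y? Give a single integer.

9

Checking all 42 ordered pairs for relation 'overlapped-by'; matching pairs in alphabetical order:
(E, J): E overlapped-by J ✓
(E, R): E overlapped-by R ✓
(E, V): E overlapped-by V ✓
(J, D): J overlapped-by D ✓
(J, F): J overlapped-by F ✓
(R, F): R overlapped-by F ✓
(R, J): R overlapped-by J ✓
(V, F): V overlapped-by F ✓
(Z, E): Z overlapped-by E ✓
Count: 9.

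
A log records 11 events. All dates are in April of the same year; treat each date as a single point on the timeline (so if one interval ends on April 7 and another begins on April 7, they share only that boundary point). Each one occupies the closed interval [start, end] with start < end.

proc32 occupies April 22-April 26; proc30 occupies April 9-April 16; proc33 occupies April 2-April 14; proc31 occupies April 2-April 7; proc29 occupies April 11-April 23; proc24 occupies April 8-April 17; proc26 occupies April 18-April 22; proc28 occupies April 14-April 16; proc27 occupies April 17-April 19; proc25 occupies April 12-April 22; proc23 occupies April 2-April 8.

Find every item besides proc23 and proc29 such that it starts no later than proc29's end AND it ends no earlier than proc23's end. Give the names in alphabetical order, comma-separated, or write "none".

Conditions: its start is no later than proc29's end (X.start <= April 23) AND its end is no earlier than proc23's end (X.end >= April 8).
proc24: start April 8 <= April 23? ✓; end April 17 >= April 8? ✓ → yes.
proc25: start April 12 <= April 23? ✓; end April 22 >= April 8? ✓ → yes.
proc26: start April 18 <= April 23? ✓; end April 22 >= April 8? ✓ → yes.
proc27: start April 17 <= April 23? ✓; end April 19 >= April 8? ✓ → yes.
proc28: start April 14 <= April 23? ✓; end April 16 >= April 8? ✓ → yes.
proc30: start April 9 <= April 23? ✓; end April 16 >= April 8? ✓ → yes.
proc31: start April 2 <= April 23? ✓; end April 7 >= April 8? ✗ → no.
proc32: start April 22 <= April 23? ✓; end April 26 >= April 8? ✓ → yes.
proc33: start April 2 <= April 23? ✓; end April 14 >= April 8? ✓ → yes.
Result: proc24, proc25, proc26, proc27, proc28, proc30, proc32, proc33.

proc24, proc25, proc26, proc27, proc28, proc30, proc32, proc33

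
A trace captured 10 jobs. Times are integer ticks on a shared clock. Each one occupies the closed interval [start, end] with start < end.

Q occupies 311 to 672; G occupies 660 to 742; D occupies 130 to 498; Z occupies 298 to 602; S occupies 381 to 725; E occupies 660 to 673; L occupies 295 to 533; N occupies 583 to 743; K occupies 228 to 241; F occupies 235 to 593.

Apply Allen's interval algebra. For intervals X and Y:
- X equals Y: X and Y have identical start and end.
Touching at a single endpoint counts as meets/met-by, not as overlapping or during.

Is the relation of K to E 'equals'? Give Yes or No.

K = [228, 241], E = [660, 673].
Actual relation of K to E: before.
Asked whether 'equals' holds → No.

No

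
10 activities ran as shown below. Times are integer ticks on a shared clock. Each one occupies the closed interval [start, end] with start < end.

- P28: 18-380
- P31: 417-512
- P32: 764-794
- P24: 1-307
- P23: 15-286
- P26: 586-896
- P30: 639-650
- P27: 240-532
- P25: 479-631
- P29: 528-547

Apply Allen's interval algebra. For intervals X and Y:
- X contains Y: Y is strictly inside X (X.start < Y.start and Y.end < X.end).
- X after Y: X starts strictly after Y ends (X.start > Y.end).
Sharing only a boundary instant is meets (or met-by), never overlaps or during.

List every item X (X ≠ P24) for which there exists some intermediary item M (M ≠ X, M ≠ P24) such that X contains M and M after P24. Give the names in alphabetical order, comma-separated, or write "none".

P25, P26, P27

Target P24 = [1, 307].
Intermediaries M with M after P24: P25, P26, P29, P30, P31, P32.
Via P25 — items with X contains P25: none.
Via P26 — items with X contains P26: none.
Via P29 — items with X contains P29: P25.
Via P30 — items with X contains P30: P26.
Via P31 — items with X contains P31: P27.
Via P32 — items with X contains P32: P26.
Union: P25, P26, P27.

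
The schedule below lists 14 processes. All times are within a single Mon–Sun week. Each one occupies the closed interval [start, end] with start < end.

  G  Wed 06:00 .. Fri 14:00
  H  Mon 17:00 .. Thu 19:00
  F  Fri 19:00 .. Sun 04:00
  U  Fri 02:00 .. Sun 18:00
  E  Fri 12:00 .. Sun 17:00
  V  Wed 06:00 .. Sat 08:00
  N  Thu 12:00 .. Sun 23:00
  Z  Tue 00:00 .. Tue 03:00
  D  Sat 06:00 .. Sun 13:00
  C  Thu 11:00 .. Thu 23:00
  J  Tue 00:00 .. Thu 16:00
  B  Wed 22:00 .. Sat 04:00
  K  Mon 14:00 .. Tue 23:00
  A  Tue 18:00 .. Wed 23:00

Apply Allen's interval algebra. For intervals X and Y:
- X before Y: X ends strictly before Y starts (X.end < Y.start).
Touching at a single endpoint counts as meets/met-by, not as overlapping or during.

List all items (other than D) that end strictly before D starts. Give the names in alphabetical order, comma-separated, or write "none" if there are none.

A, B, C, G, H, J, K, Z

Target D = [Sat 06:00, Sun 13:00].
A [Tue 18:00, Wed 23:00] → before → yes.
B [Wed 22:00, Sat 04:00] → before → yes.
C [Thu 11:00, Thu 23:00] → before → yes.
E [Fri 12:00, Sun 17:00] → contains → no.
F [Fri 19:00, Sun 04:00] → overlaps → no.
G [Wed 06:00, Fri 14:00] → before → yes.
H [Mon 17:00, Thu 19:00] → before → yes.
J [Tue 00:00, Thu 16:00] → before → yes.
K [Mon 14:00, Tue 23:00] → before → yes.
N [Thu 12:00, Sun 23:00] → contains → no.
U [Fri 02:00, Sun 18:00] → contains → no.
V [Wed 06:00, Sat 08:00] → overlaps → no.
Z [Tue 00:00, Tue 03:00] → before → yes.
Result: A, B, C, G, H, J, K, Z.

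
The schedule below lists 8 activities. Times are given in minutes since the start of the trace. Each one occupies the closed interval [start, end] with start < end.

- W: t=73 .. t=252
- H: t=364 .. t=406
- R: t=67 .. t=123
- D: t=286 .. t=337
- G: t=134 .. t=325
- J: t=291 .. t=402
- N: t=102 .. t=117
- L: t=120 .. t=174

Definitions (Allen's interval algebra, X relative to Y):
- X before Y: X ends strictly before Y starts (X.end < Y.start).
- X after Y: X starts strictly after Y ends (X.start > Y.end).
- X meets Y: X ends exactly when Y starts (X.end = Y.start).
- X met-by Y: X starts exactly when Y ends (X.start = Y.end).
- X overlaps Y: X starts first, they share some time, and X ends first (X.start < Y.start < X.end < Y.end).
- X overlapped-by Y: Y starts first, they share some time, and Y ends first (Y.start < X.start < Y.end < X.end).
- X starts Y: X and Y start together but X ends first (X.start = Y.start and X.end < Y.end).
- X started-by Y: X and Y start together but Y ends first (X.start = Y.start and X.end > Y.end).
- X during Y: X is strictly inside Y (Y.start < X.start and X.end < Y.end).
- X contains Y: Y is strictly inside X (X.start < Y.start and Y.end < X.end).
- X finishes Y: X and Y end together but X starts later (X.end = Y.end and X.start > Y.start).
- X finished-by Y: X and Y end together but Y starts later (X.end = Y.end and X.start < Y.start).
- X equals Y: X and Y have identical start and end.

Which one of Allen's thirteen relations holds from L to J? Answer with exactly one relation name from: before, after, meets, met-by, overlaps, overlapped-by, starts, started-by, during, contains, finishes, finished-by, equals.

before

L = [t=120, t=174]; J = [t=291, t=402].
Compare endpoints: L.start < J.start, L.start < J.end, L.end < J.start, L.end < J.end.
That pattern is 'before'.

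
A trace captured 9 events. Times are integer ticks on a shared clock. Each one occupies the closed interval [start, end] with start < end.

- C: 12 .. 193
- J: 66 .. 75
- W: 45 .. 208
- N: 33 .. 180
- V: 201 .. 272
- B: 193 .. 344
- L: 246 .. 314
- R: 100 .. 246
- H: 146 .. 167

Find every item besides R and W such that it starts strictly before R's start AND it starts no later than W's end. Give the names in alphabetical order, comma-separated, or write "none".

Conditions: its start is strictly before R's start (X.start < 100) AND its start is no later than W's end (X.start <= 208).
B: start 193 < 100? ✗; start 193 <= 208? ✓ → no.
C: start 12 < 100? ✓; start 12 <= 208? ✓ → yes.
H: start 146 < 100? ✗; start 146 <= 208? ✓ → no.
J: start 66 < 100? ✓; start 66 <= 208? ✓ → yes.
L: start 246 < 100? ✗; start 246 <= 208? ✗ → no.
N: start 33 < 100? ✓; start 33 <= 208? ✓ → yes.
V: start 201 < 100? ✗; start 201 <= 208? ✓ → no.
Result: C, J, N.

C, J, N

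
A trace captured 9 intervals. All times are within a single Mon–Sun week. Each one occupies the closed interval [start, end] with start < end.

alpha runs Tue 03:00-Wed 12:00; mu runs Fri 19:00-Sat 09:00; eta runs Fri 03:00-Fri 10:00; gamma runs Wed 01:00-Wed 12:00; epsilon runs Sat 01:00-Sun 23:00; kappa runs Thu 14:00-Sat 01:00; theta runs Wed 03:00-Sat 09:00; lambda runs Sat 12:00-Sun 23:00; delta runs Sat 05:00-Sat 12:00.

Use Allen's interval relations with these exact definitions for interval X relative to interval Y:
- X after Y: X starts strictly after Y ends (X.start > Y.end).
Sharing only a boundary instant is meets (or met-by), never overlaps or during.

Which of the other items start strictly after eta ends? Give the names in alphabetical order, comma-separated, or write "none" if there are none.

delta, epsilon, lambda, mu

Target eta = [Fri 03:00, Fri 10:00].
alpha [Tue 03:00, Wed 12:00] → before → no.
delta [Sat 05:00, Sat 12:00] → after → yes.
epsilon [Sat 01:00, Sun 23:00] → after → yes.
gamma [Wed 01:00, Wed 12:00] → before → no.
kappa [Thu 14:00, Sat 01:00] → contains → no.
lambda [Sat 12:00, Sun 23:00] → after → yes.
mu [Fri 19:00, Sat 09:00] → after → yes.
theta [Wed 03:00, Sat 09:00] → contains → no.
Result: delta, epsilon, lambda, mu.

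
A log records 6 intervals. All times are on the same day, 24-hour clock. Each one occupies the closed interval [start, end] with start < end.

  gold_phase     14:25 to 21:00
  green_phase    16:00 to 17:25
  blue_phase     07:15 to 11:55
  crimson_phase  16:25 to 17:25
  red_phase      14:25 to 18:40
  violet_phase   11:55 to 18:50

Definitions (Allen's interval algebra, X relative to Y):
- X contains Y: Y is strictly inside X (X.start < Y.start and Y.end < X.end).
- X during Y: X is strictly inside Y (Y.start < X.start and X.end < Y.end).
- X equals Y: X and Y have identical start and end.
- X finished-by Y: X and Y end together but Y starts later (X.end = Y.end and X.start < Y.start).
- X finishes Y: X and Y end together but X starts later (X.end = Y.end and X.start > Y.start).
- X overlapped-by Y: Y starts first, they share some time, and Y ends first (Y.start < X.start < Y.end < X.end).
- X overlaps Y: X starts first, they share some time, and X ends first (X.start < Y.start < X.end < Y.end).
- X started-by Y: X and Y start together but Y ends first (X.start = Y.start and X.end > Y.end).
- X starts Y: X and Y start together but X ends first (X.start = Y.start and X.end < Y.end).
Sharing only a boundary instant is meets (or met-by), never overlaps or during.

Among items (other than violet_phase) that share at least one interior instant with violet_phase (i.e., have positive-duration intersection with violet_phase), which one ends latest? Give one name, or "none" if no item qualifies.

gold_phase

Target violet_phase = [11:55, 18:50].
blue_phase [07:15, 11:55] → meets → excluded.
crimson_phase [16:25, 17:25] → during → candidate.
gold_phase [14:25, 21:00] → overlapped-by → candidate.
green_phase [16:00, 17:25] → during → candidate.
red_phase [14:25, 18:40] → during → candidate.
Among candidates, latest end is 21:00 → gold_phase.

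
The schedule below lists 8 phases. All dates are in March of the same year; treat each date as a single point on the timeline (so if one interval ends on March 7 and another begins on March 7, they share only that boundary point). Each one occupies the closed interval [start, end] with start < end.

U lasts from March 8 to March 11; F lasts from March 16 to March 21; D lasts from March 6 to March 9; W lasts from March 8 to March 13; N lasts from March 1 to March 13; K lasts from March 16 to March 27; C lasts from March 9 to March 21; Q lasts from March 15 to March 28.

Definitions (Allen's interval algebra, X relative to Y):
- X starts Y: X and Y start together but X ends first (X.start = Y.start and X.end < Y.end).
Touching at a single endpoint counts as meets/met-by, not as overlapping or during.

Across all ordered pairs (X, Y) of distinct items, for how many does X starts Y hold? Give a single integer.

2

Checking all 56 ordered pairs for relation 'starts'; matching pairs in alphabetical order:
(F, K): F starts K ✓
(U, W): U starts W ✓
Count: 2.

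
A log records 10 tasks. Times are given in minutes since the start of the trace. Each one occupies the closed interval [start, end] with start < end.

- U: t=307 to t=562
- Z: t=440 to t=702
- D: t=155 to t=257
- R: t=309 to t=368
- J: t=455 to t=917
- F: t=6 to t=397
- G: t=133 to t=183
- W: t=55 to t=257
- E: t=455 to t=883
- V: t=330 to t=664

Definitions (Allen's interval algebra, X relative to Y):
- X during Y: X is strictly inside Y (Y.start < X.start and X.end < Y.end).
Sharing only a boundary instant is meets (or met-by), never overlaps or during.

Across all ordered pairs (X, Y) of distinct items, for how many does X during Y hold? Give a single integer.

6

Checking all 90 ordered pairs for relation 'during'; matching pairs in alphabetical order:
(D, F): D during F ✓
(G, F): G during F ✓
(G, W): G during W ✓
(R, F): R during F ✓
(R, U): R during U ✓
(W, F): W during F ✓
Count: 6.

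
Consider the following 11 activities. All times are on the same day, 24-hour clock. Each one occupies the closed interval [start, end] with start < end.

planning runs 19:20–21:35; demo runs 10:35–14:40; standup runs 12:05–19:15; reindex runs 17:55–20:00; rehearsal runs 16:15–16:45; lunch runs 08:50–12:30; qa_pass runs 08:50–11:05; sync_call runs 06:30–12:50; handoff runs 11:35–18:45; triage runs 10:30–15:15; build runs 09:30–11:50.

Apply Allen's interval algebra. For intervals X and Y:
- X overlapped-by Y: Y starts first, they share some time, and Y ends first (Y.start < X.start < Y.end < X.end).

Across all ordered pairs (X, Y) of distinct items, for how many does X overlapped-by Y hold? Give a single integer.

Checking all 110 ordered pairs for relation 'overlapped-by'; matching pairs in alphabetical order:
(build, qa_pass): build overlapped-by qa_pass ✓
(demo, build): demo overlapped-by build ✓
(demo, lunch): demo overlapped-by lunch ✓
(demo, qa_pass): demo overlapped-by qa_pass ✓
(demo, sync_call): demo overlapped-by sync_call ✓
(handoff, build): handoff overlapped-by build ✓
(handoff, demo): handoff overlapped-by demo ✓
(handoff, lunch): handoff overlapped-by lunch ✓
(handoff, sync_call): handoff overlapped-by sync_call ✓
(handoff, triage): handoff overlapped-by triage ✓
(planning, reindex): planning overlapped-by reindex ✓
(reindex, handoff): reindex overlapped-by handoff ✓
(reindex, standup): reindex overlapped-by standup ✓
(standup, demo): standup overlapped-by demo ✓
(standup, handoff): standup overlapped-by handoff ✓
(standup, lunch): standup overlapped-by lunch ✓
(standup, sync_call): standup overlapped-by sync_call ✓
(standup, triage): standup overlapped-by triage ✓
(triage, build): triage overlapped-by build ✓
(triage, lunch): triage overlapped-by lunch ✓
(triage, qa_pass): triage overlapped-by qa_pass ✓
(triage, sync_call): triage overlapped-by sync_call ✓
Count: 22.

22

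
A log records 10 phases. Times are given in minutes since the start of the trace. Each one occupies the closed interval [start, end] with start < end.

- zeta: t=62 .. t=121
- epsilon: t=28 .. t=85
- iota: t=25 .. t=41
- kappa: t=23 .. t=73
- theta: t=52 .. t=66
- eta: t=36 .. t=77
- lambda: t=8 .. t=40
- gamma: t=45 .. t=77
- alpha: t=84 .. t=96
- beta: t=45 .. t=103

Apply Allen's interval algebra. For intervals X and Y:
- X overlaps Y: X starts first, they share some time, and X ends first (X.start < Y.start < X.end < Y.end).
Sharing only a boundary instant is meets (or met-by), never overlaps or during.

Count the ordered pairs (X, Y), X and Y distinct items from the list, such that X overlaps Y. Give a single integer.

19

Checking all 90 ordered pairs for relation 'overlaps'; matching pairs in alphabetical order:
(beta, zeta): beta overlaps zeta ✓
(epsilon, alpha): epsilon overlaps alpha ✓
(epsilon, beta): epsilon overlaps beta ✓
(epsilon, zeta): epsilon overlaps zeta ✓
(eta, beta): eta overlaps beta ✓
(eta, zeta): eta overlaps zeta ✓
(gamma, zeta): gamma overlaps zeta ✓
(iota, epsilon): iota overlaps epsilon ✓
(iota, eta): iota overlaps eta ✓
(kappa, beta): kappa overlaps beta ✓
(kappa, epsilon): kappa overlaps epsilon ✓
(kappa, eta): kappa overlaps eta ✓
(kappa, gamma): kappa overlaps gamma ✓
(kappa, zeta): kappa overlaps zeta ✓
(lambda, epsilon): lambda overlaps epsilon ✓
(lambda, eta): lambda overlaps eta ✓
(lambda, iota): lambda overlaps iota ✓
(lambda, kappa): lambda overlaps kappa ✓
(theta, zeta): theta overlaps zeta ✓
Count: 19.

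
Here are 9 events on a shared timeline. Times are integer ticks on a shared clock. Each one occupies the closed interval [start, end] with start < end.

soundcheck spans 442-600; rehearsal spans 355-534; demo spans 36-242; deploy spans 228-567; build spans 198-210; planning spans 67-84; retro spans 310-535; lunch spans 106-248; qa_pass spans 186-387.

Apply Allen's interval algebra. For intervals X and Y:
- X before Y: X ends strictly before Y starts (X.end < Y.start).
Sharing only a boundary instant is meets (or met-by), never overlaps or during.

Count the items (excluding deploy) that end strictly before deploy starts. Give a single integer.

2

Target deploy = [228, 567].
build [198, 210] → before → counts.
demo [36, 242] → overlaps → no.
lunch [106, 248] → overlaps → no.
planning [67, 84] → before → counts.
qa_pass [186, 387] → overlaps → no.
rehearsal [355, 534] → during → no.
retro [310, 535] → during → no.
soundcheck [442, 600] → overlapped-by → no.
Total: 2.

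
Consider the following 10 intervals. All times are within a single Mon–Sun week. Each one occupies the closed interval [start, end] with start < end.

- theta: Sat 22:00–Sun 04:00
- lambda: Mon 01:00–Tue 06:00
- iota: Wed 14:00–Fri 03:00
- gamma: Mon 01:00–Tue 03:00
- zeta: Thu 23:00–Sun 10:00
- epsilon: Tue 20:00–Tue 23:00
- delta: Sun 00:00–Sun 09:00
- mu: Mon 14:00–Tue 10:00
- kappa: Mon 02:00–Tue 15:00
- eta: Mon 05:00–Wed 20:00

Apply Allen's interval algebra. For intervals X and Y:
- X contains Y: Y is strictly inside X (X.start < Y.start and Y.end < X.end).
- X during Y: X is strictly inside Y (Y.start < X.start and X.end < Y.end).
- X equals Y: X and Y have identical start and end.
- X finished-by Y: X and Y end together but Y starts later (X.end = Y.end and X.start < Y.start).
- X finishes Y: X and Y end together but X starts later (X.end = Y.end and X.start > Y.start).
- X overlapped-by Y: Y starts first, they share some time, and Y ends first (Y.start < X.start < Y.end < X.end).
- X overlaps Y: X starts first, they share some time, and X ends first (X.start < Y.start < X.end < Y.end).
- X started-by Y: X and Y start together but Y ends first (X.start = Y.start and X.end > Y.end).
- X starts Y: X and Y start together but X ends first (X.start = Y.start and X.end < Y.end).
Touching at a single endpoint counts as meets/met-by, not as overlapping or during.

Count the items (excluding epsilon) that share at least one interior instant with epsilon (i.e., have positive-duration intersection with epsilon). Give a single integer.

1

Target epsilon = [Tue 20:00, Tue 23:00].
delta [Sun 00:00, Sun 09:00] → after → no.
eta [Mon 05:00, Wed 20:00] → contains → counts.
gamma [Mon 01:00, Tue 03:00] → before → no.
iota [Wed 14:00, Fri 03:00] → after → no.
kappa [Mon 02:00, Tue 15:00] → before → no.
lambda [Mon 01:00, Tue 06:00] → before → no.
mu [Mon 14:00, Tue 10:00] → before → no.
theta [Sat 22:00, Sun 04:00] → after → no.
zeta [Thu 23:00, Sun 10:00] → after → no.
Total: 1.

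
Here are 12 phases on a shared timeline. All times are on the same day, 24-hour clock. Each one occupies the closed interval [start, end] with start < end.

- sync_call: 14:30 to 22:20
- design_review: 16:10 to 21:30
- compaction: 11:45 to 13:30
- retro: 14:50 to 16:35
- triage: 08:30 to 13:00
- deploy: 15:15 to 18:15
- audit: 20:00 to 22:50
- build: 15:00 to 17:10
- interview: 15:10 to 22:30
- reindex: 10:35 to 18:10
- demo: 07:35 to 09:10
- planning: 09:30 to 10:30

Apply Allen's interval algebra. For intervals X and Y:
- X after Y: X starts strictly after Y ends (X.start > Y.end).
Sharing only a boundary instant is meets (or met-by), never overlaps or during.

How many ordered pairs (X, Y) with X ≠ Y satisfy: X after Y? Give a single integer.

Checking all 132 ordered pairs for relation 'after'; matching pairs in alphabetical order:
(audit, build): audit after build ✓
(audit, compaction): audit after compaction ✓
(audit, demo): audit after demo ✓
(audit, deploy): audit after deploy ✓
(audit, planning): audit after planning ✓
(audit, reindex): audit after reindex ✓
(audit, retro): audit after retro ✓
(audit, triage): audit after triage ✓
(build, compaction): build after compaction ✓
(build, demo): build after demo ✓
(build, planning): build after planning ✓
(build, triage): build after triage ✓
(compaction, demo): compaction after demo ✓
(compaction, planning): compaction after planning ✓
(deploy, compaction): deploy after compaction ✓
(deploy, demo): deploy after demo ✓
(deploy, planning): deploy after planning ✓
(deploy, triage): deploy after triage ✓
(design_review, compaction): design_review after compaction ✓
(design_review, demo): design_review after demo ✓
(design_review, planning): design_review after planning ✓
(design_review, triage): design_review after triage ✓
(interview, compaction): interview after compaction ✓
(interview, demo): interview after demo ✓
... plus 13 further pairs not listed.
Count: 37.

37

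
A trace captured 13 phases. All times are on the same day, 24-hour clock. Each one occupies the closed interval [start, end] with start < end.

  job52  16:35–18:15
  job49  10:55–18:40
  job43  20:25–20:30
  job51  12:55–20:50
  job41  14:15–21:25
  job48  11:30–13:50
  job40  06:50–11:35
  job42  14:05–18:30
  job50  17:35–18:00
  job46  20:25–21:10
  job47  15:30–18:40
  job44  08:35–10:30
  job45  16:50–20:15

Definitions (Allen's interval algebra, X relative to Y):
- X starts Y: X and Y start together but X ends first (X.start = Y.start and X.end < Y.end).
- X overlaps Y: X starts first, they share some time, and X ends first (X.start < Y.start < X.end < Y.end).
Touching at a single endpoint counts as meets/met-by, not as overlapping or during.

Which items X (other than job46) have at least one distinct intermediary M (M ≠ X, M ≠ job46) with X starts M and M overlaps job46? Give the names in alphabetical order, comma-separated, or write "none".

Target job46 = [20:25, 21:10].
Intermediaries M with M overlaps job46: job51.
Via job51 — items with X starts job51: none.
Union: none.

none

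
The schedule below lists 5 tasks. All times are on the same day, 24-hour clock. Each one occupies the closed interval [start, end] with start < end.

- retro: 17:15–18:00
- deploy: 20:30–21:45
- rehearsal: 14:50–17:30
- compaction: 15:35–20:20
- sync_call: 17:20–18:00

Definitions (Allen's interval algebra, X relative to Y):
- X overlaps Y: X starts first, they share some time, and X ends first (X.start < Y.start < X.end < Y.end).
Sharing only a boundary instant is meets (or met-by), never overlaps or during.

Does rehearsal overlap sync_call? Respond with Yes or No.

Yes

rehearsal = [14:50, 17:30], sync_call = [17:20, 18:00].
Actual relation of rehearsal to sync_call: overlaps.
Asked whether 'overlaps' holds → Yes.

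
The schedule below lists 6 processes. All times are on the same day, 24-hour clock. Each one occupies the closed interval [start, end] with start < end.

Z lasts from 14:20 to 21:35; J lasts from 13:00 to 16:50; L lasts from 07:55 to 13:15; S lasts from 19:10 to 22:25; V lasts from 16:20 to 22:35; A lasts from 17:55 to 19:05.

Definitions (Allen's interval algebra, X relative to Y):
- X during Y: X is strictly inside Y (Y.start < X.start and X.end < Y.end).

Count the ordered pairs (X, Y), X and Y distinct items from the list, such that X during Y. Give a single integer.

Checking all 30 ordered pairs for relation 'during'; matching pairs in alphabetical order:
(A, V): A during V ✓
(A, Z): A during Z ✓
(S, V): S during V ✓
Count: 3.

3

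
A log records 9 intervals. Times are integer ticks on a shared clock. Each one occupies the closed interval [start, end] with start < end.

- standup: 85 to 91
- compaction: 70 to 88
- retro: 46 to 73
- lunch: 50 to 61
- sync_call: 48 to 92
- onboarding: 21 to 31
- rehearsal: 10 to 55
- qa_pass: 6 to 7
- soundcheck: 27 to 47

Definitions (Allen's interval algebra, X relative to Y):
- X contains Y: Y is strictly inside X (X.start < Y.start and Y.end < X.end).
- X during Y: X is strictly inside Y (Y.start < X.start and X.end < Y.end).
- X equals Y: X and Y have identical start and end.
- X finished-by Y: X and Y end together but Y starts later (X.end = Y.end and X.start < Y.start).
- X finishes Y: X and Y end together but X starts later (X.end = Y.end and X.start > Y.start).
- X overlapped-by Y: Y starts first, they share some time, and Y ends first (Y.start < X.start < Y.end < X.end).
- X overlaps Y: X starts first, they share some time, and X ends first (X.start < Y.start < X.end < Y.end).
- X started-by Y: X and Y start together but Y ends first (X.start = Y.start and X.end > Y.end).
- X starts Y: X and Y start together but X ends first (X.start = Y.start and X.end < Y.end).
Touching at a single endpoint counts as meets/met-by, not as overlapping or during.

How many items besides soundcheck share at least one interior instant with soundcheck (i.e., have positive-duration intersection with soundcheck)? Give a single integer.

3

Target soundcheck = [27, 47].
compaction [70, 88] → after → no.
lunch [50, 61] → after → no.
onboarding [21, 31] → overlaps → counts.
qa_pass [6, 7] → before → no.
rehearsal [10, 55] → contains → counts.
retro [46, 73] → overlapped-by → counts.
standup [85, 91] → after → no.
sync_call [48, 92] → after → no.
Total: 3.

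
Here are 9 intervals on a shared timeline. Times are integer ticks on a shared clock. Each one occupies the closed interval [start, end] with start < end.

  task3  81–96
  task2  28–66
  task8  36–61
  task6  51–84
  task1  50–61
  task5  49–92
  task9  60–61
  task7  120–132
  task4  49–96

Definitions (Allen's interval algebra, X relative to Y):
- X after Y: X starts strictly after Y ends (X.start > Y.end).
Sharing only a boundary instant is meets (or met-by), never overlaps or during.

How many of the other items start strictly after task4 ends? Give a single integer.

1

Target task4 = [49, 96].
task1 [50, 61] → during → no.
task2 [28, 66] → overlaps → no.
task3 [81, 96] → finishes → no.
task5 [49, 92] → starts → no.
task6 [51, 84] → during → no.
task7 [120, 132] → after → counts.
task8 [36, 61] → overlaps → no.
task9 [60, 61] → during → no.
Total: 1.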